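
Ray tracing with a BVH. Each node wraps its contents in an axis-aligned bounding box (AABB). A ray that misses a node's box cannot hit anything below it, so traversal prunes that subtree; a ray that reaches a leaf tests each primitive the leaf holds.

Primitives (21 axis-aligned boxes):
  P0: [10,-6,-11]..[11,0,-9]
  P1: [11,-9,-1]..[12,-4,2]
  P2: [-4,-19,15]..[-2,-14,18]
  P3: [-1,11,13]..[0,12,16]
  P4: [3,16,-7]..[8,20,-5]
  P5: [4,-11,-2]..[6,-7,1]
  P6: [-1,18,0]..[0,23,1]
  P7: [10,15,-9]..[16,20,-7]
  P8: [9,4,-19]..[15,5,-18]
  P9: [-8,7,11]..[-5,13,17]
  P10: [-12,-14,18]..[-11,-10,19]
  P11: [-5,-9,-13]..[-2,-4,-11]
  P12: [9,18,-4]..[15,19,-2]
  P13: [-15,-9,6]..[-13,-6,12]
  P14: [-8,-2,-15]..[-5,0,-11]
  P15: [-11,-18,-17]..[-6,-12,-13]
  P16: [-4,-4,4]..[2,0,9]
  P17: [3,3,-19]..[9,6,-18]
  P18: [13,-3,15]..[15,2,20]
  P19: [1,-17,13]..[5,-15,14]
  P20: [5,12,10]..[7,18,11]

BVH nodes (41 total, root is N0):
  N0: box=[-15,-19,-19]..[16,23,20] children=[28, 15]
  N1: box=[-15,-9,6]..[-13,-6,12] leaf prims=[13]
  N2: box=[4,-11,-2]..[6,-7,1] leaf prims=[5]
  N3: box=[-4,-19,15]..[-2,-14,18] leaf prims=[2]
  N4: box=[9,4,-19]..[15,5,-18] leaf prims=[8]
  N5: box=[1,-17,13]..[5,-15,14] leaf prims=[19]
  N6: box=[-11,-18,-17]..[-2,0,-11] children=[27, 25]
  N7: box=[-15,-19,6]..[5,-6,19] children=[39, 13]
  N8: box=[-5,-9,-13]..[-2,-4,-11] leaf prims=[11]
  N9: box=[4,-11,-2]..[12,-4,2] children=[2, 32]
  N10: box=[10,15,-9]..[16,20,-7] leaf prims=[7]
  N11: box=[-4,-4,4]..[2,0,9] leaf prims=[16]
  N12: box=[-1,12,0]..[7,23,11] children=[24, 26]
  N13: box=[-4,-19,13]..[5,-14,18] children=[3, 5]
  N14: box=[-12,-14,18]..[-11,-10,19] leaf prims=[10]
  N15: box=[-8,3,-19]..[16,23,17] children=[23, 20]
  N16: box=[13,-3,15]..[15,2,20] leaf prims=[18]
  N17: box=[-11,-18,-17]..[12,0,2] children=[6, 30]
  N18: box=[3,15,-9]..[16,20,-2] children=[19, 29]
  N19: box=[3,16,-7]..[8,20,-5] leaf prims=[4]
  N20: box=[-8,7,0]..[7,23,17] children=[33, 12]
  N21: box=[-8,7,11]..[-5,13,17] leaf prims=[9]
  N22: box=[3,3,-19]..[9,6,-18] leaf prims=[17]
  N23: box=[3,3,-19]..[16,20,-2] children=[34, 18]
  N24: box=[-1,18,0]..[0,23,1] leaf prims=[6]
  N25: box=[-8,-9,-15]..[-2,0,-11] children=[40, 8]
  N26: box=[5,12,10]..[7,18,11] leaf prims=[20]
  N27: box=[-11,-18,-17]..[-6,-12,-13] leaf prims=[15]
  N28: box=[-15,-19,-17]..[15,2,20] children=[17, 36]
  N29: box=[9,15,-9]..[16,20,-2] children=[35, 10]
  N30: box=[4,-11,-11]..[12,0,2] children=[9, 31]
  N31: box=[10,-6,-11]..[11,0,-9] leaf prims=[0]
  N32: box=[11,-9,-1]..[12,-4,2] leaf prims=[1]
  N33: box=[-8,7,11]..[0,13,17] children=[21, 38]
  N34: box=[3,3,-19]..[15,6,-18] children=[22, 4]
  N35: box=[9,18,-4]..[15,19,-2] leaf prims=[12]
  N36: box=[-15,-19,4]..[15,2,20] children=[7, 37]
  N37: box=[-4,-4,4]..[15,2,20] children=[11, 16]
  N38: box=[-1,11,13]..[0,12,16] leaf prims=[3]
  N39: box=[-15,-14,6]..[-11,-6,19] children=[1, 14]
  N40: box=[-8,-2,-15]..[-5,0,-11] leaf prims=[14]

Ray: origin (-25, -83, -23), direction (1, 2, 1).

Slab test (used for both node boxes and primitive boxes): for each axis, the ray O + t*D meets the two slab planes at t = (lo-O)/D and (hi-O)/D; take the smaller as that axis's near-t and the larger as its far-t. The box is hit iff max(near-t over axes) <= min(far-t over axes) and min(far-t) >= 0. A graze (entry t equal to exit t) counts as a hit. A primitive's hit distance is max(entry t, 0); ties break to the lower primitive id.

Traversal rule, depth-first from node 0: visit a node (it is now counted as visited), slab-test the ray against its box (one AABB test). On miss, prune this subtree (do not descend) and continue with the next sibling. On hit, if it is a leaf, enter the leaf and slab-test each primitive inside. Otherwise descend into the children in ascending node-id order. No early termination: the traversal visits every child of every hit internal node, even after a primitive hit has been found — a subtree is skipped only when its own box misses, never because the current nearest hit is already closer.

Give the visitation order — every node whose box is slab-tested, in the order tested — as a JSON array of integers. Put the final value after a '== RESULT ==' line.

Trace the traversal:
N0 x:[10,41] y:[32,53] z:[4,43] -> hit [32,41], descend [15, 28]
  N15 x:[17,41] y:[43,53] z:[4,40] -> miss, prune
  N28 x:[10,40] y:[32,85/2] z:[6,43] -> hit [32,40], descend [17, 36]
    N17 x:[14,37] y:[65/2,83/2] z:[6,25] -> miss, prune
    N36 x:[10,40] y:[32,85/2] z:[27,43] -> hit [32,40], descend [7, 37]
      N7 x:[10,30] y:[32,77/2] z:[29,42] -> miss, prune
      N37 x:[21,40] y:[79/2,85/2] z:[27,43] -> hit [79/2,40], descend [11, 16]
        N11 x:[21,27] y:[79/2,83/2] z:[27,32] -> miss, prune
        N16 x:[38,40] y:[40,85/2] z:[38,43] -> hit [40,40] leaf, test {P18@t=40}

9 AABB tests over nodes [0, 15, 28, 17, 36, 7, 37, 11, 16]; 1 leaf entered; closest P18.

== RESULT ==
[0, 15, 28, 17, 36, 7, 37, 11, 16]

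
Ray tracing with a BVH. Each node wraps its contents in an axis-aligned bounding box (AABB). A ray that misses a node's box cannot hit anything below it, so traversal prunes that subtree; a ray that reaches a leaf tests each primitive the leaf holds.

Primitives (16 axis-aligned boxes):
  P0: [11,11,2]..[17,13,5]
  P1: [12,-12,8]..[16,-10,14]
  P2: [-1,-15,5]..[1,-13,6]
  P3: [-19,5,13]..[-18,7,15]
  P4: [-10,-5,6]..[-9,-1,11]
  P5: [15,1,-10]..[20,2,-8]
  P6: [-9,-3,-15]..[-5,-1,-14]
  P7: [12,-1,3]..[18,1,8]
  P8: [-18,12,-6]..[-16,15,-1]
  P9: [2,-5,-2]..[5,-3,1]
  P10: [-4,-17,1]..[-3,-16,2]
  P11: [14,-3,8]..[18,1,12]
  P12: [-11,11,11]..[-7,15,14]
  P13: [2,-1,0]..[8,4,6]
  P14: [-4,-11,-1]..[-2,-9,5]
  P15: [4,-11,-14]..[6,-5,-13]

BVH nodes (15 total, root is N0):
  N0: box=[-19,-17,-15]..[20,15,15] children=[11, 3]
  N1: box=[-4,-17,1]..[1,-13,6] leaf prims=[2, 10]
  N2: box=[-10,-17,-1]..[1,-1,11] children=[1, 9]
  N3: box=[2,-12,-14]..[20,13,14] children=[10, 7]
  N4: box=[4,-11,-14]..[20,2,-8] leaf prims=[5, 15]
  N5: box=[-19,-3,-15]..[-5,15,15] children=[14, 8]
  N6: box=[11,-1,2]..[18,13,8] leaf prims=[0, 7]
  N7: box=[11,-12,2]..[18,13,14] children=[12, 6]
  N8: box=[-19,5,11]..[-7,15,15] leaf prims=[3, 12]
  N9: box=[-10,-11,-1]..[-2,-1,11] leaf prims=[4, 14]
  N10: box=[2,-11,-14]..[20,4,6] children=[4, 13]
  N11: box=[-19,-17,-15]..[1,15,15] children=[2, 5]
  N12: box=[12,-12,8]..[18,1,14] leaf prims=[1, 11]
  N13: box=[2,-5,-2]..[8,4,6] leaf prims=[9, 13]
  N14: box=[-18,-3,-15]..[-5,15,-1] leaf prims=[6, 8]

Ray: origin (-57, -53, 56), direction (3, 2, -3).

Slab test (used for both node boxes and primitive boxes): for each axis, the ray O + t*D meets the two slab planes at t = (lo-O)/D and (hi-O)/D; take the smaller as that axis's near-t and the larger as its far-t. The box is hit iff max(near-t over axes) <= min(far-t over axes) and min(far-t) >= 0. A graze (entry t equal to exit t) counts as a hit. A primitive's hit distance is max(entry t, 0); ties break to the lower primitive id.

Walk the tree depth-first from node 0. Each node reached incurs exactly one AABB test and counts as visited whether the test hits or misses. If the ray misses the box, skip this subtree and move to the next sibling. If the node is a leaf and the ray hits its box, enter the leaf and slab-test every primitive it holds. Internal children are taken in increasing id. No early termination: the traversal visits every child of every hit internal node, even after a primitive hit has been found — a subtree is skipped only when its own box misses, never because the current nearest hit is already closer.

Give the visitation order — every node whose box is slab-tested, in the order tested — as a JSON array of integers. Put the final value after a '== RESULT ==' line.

Walk:
N0 x:[38/3,77/3] y:[18,34] z:[41/3,71/3] -> hit [18,71/3], descend [3, 11]
  N3 x:[59/3,77/3] y:[41/2,33] z:[14,70/3] -> hit [41/2,70/3], descend [7, 10]
    N7 x:[68/3,25] y:[41/2,33] z:[14,18] -> miss, prune
    N10 x:[59/3,77/3] y:[21,57/2] z:[50/3,70/3] -> hit [21,70/3], descend [4, 13]
      N4 x:[61/3,77/3] y:[21,55/2] z:[64/3,70/3] -> hit [64/3,70/3] leaf, test {P5(miss), P15(miss)}
      N13 x:[59/3,65/3] y:[24,57/2] z:[50/3,58/3] -> miss, prune
  N11 x:[38/3,58/3] y:[18,34] z:[41/3,71/3] -> hit [18,58/3], descend [2, 5]
    N2 x:[47/3,58/3] y:[18,26] z:[15,19] -> hit [18,19], descend [1, 9]
      N1 x:[53/3,58/3] y:[18,20] z:[50/3,55/3] -> hit [18,55/3] leaf, test {P2(miss), P10@t=18}
      N9 x:[47/3,55/3] y:[21,26] z:[15,19] -> miss, prune
    N5 x:[38/3,52/3] y:[25,34] z:[41/3,71/3] -> miss, prune

Summary -> nodes [0, 3, 7, 10, 4, 13, 11, 2, 1, 9, 5]; box-tests=11; leaf-entries=2; first=P10

== RESULT ==
[0, 3, 7, 10, 4, 13, 11, 2, 1, 9, 5]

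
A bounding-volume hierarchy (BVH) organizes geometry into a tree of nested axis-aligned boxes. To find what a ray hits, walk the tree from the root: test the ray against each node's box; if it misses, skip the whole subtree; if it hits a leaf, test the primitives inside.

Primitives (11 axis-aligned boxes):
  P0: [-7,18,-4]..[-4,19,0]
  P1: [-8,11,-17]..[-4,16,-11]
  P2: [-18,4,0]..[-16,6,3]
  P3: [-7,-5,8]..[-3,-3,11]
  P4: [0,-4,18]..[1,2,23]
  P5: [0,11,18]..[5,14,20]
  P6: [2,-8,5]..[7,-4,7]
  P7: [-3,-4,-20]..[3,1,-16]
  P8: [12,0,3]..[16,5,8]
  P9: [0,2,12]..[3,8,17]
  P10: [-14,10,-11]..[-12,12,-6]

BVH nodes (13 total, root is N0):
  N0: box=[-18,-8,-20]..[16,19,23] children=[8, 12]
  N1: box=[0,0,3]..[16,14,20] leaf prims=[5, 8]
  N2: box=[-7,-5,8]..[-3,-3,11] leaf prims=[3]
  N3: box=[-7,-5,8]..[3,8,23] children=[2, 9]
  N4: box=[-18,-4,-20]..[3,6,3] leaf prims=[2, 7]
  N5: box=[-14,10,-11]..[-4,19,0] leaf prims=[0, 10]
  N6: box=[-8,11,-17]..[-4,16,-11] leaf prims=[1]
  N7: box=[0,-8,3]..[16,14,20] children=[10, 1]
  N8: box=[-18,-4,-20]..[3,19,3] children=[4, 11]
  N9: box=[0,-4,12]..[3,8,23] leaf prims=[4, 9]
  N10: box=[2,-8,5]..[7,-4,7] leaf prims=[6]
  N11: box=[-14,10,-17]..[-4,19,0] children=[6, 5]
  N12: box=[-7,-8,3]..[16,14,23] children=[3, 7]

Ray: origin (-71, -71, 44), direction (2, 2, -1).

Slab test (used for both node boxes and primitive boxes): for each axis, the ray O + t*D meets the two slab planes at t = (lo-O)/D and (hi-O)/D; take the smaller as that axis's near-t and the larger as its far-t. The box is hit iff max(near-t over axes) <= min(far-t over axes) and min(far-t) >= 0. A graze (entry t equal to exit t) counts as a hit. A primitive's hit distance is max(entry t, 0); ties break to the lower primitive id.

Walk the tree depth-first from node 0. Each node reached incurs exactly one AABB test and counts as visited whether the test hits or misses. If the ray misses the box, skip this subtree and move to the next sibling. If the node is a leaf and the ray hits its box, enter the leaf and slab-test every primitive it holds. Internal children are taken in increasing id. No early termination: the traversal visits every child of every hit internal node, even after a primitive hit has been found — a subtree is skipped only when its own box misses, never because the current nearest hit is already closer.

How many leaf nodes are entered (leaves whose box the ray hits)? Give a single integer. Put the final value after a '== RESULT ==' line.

Trace the traversal:
N0 x:[53/2,87/2] y:[63/2,45] z:[21,64] -> hit [63/2,87/2], descend [8, 12]
  N8 x:[53/2,37] y:[67/2,45] z:[41,64] -> miss, prune
  N12 x:[32,87/2] y:[63/2,85/2] z:[21,41] -> hit [32,41], descend [3, 7]
    N3 x:[32,37] y:[33,79/2] z:[21,36] -> hit [33,36], descend [2, 9]
      N2 x:[32,34] y:[33,34] z:[33,36] -> hit [33,34] leaf, test {P3@t=33}
      N9 x:[71/2,37] y:[67/2,79/2] z:[21,32] -> miss, prune
    N7 x:[71/2,87/2] y:[63/2,85/2] z:[24,41] -> hit [71/2,41], descend [1, 10]
      N1 x:[71/2,87/2] y:[71/2,85/2] z:[24,41] -> hit [71/2,41] leaf, test {P5(miss), P8(miss)}
      N10 x:[73/2,39] y:[63/2,67/2] z:[37,39] -> miss, prune

9 AABB tests over nodes [0, 8, 12, 3, 2, 9, 7, 1, 10]; 2 leaves entered; closest P3.

== RESULT ==
2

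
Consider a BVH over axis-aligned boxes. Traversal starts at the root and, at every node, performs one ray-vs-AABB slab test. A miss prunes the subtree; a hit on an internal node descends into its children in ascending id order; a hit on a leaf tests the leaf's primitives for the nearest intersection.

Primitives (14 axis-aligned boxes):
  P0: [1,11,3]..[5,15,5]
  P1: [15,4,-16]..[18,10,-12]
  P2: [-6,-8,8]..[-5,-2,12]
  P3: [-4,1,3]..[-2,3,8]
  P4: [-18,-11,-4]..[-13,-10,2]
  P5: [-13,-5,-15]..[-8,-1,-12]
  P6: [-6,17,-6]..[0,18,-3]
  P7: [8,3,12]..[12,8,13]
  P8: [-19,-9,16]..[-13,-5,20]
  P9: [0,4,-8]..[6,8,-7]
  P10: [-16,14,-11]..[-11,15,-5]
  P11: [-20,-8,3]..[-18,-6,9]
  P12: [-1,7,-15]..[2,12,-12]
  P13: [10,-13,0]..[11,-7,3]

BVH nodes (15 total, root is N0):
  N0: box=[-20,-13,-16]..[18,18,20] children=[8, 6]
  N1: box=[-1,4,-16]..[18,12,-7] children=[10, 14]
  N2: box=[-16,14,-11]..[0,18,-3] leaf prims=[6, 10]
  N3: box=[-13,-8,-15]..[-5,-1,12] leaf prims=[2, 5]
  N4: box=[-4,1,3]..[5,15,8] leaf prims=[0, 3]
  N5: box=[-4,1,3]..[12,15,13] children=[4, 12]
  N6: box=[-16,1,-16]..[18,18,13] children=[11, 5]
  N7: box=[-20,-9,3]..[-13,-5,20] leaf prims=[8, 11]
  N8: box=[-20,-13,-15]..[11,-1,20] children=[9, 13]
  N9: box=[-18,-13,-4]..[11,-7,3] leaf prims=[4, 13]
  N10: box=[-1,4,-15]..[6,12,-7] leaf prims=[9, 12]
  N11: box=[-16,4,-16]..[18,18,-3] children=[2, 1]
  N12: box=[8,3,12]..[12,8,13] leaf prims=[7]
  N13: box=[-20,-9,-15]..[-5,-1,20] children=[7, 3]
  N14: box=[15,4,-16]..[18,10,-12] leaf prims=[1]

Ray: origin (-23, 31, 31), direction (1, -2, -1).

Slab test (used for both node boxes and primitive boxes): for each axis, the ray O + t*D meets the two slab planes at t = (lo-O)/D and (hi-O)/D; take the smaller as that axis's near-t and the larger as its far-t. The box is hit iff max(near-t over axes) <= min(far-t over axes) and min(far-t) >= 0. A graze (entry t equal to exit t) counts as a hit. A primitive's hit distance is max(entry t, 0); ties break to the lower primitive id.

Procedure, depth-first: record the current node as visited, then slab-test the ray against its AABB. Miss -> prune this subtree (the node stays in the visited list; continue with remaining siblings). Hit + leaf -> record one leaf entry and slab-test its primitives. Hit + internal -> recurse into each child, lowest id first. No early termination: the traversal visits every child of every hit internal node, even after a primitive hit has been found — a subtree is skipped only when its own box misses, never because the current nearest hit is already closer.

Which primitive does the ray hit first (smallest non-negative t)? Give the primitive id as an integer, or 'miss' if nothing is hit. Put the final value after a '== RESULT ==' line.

Traverse from the root:
N0 x:[3,41] y:[13/2,22] z:[11,47] -> hit [11,22], descend [6, 8]
  N6 x:[7,41] y:[13/2,15] z:[18,47] -> miss, prune
  N8 x:[3,34] y:[16,22] z:[11,46] -> hit [16,22], descend [9, 13]
    N9 x:[5,34] y:[19,22] z:[28,35] -> miss, prune
    N13 x:[3,18] y:[16,20] z:[11,46] -> hit [16,18], descend [3, 7]
      N3 x:[10,18] y:[16,39/2] z:[19,46] -> miss, prune
      N7 x:[3,10] y:[18,20] z:[11,28] -> miss, prune

Summary -> nodes [0, 6, 8, 9, 13, 3, 7]; box-tests=7; leaf-entries=0; first=miss

== RESULT ==
miss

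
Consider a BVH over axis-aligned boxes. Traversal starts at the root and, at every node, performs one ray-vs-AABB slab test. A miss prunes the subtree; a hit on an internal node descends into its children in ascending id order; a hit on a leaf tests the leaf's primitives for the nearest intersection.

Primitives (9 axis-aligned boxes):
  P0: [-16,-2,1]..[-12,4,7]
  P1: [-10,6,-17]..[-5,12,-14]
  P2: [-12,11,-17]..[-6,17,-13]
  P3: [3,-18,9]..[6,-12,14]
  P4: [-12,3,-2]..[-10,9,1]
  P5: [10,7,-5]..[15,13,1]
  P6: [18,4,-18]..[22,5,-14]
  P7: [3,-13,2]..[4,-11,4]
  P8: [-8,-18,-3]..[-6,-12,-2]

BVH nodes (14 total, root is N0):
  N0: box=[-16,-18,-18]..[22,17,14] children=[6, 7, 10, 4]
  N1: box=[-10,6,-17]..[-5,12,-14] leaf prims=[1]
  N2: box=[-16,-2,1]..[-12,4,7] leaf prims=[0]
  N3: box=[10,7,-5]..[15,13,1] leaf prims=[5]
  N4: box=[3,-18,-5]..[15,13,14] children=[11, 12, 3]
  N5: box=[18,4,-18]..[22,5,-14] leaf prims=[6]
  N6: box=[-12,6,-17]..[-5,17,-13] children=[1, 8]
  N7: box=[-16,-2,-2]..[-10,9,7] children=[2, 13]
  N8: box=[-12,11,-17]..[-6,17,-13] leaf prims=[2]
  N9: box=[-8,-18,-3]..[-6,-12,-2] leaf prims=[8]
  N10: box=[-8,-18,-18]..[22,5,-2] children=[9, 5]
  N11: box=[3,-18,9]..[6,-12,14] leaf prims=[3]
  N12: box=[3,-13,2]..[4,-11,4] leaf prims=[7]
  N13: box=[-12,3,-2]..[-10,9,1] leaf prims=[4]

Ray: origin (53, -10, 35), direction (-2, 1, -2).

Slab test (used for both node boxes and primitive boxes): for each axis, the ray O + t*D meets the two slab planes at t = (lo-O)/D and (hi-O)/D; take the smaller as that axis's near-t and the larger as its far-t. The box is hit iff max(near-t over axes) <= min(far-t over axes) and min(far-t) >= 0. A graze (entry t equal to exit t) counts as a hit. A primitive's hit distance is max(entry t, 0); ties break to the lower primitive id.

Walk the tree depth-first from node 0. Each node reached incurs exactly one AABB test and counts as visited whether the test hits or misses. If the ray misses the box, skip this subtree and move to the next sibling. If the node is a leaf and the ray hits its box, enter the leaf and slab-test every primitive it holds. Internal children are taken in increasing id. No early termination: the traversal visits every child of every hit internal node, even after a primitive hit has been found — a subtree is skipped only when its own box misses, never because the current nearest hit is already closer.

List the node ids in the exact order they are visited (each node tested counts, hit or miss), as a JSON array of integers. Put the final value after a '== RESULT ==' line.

Trace the traversal:
N0 x:[31/2,69/2] y:[-8,27] z:[21/2,53/2] -> hit [31/2,53/2], descend [4, 6, 7, 10]
  N4 x:[19,25] y:[-8,23] z:[21/2,20] -> hit [19,20], descend [3, 11, 12]
    N3 x:[19,43/2] y:[17,23] z:[17,20] -> hit [19,20] leaf, test {P5@t=19}
    N11 x:[47/2,25] y:[-8,-2] z:[21/2,13] -> miss, prune
    N12 x:[49/2,25] y:[-3,-1] z:[31/2,33/2] -> miss, prune
  N6 x:[29,65/2] y:[16,27] z:[24,26] -> miss, prune
  N7 x:[63/2,69/2] y:[8,19] z:[14,37/2] -> miss, prune
  N10 x:[31/2,61/2] y:[-8,15] z:[37/2,53/2] -> miss, prune

Visited [0, 4, 3, 11, 12, 6, 7, 10]. Tests: 8 box, 1 leaf. Nearest: P5.

== RESULT ==
[0, 4, 3, 11, 12, 6, 7, 10]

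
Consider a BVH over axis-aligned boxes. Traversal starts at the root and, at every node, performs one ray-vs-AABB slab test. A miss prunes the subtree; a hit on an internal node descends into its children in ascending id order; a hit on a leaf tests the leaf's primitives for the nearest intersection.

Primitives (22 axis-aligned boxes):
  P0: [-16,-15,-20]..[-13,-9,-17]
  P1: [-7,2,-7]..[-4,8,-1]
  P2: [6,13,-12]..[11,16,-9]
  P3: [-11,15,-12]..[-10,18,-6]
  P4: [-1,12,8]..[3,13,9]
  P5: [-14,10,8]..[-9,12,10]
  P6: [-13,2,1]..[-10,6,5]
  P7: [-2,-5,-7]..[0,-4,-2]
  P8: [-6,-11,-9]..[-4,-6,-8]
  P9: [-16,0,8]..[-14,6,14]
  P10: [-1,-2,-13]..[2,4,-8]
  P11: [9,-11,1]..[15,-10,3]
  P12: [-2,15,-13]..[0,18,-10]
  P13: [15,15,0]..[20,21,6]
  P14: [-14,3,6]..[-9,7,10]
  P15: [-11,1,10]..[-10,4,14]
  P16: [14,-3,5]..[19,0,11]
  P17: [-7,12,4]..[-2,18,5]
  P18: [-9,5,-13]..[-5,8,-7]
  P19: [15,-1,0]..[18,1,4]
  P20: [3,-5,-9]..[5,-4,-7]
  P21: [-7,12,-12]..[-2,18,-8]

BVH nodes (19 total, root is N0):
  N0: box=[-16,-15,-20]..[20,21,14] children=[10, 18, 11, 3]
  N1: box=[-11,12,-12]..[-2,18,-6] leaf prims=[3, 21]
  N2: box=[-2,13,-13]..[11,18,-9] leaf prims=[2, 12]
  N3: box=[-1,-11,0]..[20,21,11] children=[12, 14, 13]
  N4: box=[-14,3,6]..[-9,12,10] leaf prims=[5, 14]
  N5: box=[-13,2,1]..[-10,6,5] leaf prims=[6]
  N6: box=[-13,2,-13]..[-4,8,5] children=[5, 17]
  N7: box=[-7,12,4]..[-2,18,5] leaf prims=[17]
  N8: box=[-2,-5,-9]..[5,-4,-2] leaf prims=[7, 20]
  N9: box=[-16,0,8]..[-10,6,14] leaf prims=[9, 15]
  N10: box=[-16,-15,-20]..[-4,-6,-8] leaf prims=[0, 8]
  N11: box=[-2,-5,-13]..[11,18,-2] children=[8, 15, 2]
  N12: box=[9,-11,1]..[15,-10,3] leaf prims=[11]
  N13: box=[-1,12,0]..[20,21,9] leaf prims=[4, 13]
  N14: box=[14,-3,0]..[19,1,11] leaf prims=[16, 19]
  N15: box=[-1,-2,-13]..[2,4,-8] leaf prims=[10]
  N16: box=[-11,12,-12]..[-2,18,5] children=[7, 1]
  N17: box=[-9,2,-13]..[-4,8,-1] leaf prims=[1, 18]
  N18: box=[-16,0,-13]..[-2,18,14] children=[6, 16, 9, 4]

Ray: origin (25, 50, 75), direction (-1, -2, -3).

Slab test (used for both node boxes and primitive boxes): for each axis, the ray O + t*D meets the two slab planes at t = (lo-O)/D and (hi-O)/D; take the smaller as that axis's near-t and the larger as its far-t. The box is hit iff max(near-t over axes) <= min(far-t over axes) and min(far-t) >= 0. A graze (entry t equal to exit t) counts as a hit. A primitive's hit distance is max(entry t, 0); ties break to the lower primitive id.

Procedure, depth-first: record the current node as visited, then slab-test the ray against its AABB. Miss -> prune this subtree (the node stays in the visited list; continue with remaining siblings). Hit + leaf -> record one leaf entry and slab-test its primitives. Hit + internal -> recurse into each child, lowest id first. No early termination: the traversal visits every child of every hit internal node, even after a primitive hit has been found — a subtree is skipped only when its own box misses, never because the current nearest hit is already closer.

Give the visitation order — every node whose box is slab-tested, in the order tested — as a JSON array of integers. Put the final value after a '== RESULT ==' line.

Trace the traversal:
N0 x:[5,41] y:[29/2,65/2] z:[61/3,95/3] -> hit [61/3,95/3], descend [3, 10, 11, 18]
  N3 x:[5,26] y:[29/2,61/2] z:[64/3,25] -> hit [64/3,25], descend [12, 13, 14]
    N12 x:[10,16] y:[30,61/2] z:[24,74/3] -> miss, prune
    N13 x:[5,26] y:[29/2,19] z:[22,25] -> miss, prune
    N14 x:[6,11] y:[49/2,53/2] z:[64/3,25] -> miss, prune
  N10 x:[29,41] y:[28,65/2] z:[83/3,95/3] -> hit [29,95/3] leaf, test {P0(miss), P8(miss)}
  N11 x:[14,27] y:[16,55/2] z:[77/3,88/3] -> hit [77/3,27], descend [2, 8, 15]
    N2 x:[14,27] y:[16,37/2] z:[28,88/3] -> miss, prune
    N8 x:[20,27] y:[27,55/2] z:[77/3,28] -> hit [27,27] leaf, test {P7@t=27, P20(miss)}
    N15 x:[23,26] y:[23,26] z:[83/3,88/3] -> miss, prune
  N18 x:[27,41] y:[16,25] z:[61/3,88/3] -> miss, prune

Summary -> nodes [0, 3, 12, 13, 14, 10, 11, 2, 8, 15, 18]; box-tests=11; leaf-entries=2; first=P7

== RESULT ==
[0, 3, 12, 13, 14, 10, 11, 2, 8, 15, 18]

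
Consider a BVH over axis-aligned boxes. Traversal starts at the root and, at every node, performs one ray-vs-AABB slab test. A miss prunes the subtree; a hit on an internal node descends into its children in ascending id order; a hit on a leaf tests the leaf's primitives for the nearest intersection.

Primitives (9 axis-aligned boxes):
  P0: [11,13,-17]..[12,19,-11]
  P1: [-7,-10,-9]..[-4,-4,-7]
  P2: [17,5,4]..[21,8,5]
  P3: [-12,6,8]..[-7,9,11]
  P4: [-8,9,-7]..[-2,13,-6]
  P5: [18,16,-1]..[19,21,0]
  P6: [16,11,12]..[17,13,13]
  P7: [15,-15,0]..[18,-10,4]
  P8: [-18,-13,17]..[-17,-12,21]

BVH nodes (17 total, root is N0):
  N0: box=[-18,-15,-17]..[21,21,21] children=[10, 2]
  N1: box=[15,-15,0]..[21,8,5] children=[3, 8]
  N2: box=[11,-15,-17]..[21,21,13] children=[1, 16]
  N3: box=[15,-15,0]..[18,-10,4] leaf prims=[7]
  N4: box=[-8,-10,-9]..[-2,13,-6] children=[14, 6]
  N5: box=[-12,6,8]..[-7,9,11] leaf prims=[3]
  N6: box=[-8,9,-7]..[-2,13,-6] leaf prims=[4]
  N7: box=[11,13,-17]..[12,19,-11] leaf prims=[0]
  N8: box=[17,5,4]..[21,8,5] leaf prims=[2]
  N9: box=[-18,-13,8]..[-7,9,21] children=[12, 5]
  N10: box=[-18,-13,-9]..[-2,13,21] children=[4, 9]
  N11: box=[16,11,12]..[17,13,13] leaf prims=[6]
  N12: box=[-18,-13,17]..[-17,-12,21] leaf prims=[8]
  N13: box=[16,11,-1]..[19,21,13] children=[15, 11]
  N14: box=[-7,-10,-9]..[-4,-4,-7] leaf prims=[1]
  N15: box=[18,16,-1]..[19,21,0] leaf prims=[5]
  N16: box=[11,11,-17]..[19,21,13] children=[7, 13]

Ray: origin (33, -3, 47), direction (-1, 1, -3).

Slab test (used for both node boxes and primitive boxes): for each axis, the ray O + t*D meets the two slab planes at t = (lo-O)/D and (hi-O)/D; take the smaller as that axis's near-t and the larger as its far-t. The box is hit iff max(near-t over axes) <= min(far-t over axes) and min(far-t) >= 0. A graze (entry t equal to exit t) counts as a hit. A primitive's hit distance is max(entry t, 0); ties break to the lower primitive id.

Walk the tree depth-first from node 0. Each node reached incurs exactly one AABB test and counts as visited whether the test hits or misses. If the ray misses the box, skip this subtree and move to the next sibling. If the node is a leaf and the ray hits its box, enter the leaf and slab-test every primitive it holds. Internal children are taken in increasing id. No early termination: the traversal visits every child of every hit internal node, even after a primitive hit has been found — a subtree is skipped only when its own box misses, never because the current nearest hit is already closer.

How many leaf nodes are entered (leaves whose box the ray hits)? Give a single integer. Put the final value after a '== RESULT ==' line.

Trace the traversal:
N0 x:[12,51] y:[-12,24] z:[26/3,64/3] -> hit [12,64/3], descend [2, 10]
  N2 x:[12,22] y:[-12,24] z:[34/3,64/3] -> hit [12,64/3], descend [1, 16]
    N1 x:[12,18] y:[-12,11] z:[14,47/3] -> miss, prune
    N16 x:[14,22] y:[14,24] z:[34/3,64/3] -> hit [14,64/3], descend [7, 13]
      N7 x:[21,22] y:[16,22] z:[58/3,64/3] -> hit [21,64/3] leaf, test {P0@t=21}
      N13 x:[14,17] y:[14,24] z:[34/3,16] -> hit [14,16], descend [11, 15]
        N11 x:[16,17] y:[14,16] z:[34/3,35/3] -> miss, prune
        N15 x:[14,15] y:[19,24] z:[47/3,16] -> miss, prune
  N10 x:[35,51] y:[-10,16] z:[26/3,56/3] -> miss, prune

9 AABB tests over nodes [0, 2, 1, 16, 7, 13, 11, 15, 10]; 1 leaf entered; closest P0.

== RESULT ==
1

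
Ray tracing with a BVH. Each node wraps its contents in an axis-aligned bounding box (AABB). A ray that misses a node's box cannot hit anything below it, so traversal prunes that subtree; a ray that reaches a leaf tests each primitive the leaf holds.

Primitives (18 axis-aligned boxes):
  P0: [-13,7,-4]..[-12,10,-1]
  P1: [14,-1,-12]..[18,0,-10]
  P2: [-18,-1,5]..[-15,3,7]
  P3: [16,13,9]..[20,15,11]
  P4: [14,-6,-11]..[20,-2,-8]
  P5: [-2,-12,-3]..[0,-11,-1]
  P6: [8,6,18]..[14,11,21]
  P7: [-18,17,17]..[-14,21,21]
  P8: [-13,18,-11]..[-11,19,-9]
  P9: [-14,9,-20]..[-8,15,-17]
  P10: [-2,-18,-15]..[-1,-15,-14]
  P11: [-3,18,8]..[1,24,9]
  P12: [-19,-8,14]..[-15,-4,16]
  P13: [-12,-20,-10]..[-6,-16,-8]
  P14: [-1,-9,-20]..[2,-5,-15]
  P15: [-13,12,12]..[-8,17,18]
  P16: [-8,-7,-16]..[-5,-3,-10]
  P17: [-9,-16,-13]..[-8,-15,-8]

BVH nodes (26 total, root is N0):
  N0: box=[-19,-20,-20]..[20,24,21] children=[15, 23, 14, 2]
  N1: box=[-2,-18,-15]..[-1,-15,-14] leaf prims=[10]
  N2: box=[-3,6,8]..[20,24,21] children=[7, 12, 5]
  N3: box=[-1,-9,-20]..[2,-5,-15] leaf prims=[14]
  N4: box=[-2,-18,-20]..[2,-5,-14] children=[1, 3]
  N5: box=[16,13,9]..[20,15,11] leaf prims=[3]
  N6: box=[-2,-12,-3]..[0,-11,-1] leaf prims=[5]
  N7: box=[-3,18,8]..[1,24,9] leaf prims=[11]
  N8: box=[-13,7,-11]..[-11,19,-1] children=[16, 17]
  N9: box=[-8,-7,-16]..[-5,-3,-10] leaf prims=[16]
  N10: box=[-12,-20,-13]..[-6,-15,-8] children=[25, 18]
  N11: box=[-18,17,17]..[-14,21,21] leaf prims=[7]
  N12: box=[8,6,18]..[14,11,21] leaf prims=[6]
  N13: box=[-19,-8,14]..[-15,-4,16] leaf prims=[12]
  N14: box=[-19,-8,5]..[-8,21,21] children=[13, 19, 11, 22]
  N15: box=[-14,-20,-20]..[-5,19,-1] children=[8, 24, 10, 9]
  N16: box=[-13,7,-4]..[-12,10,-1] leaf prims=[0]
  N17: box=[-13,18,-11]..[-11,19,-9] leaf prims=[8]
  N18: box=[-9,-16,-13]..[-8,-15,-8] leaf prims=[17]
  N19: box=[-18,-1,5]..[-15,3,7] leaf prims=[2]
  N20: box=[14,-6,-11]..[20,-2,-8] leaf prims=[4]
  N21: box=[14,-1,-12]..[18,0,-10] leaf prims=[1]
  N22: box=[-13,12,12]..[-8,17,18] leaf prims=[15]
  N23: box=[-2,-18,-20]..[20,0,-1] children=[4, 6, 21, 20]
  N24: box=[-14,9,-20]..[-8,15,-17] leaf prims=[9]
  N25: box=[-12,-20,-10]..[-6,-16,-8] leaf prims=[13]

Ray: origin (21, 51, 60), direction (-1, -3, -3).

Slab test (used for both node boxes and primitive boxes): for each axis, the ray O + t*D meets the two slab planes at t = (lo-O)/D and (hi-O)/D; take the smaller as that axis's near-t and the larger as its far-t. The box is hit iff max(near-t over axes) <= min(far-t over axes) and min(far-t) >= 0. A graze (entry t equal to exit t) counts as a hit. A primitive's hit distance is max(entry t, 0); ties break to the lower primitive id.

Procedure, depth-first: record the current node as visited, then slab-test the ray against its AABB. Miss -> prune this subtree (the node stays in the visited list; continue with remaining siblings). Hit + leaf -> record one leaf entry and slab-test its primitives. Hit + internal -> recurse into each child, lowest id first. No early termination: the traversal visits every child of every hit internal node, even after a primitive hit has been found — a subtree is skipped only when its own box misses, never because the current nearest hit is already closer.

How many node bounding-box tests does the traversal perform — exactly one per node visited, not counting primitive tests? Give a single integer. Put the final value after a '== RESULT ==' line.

Walk:
N0 x:[1,40] y:[9,71/3] z:[13,80/3] -> hit [13,71/3], descend [2, 14, 15, 23]
  N2 x:[1,24] y:[9,15] z:[13,52/3] -> hit [13,15], descend [5, 7, 12]
    N5 x:[1,5] y:[12,38/3] z:[49/3,17] -> miss, prune
    N7 x:[20,24] y:[9,11] z:[17,52/3] -> miss, prune
    N12 x:[7,13] y:[40/3,15] z:[13,14] -> miss, prune
  N14 x:[29,40] y:[10,59/3] z:[13,55/3] -> miss, prune
  N15 x:[26,35] y:[32/3,71/3] z:[61/3,80/3] -> miss, prune
  N23 x:[1,23] y:[17,23] z:[61/3,80/3] -> hit [61/3,23], descend [4, 6, 20, 21]
    N4 x:[19,23] y:[56/3,23] z:[74/3,80/3] -> miss, prune
    N6 x:[21,23] y:[62/3,21] z:[61/3,21] -> hit [21,21] leaf, test {P5@t=21}
    N20 x:[1,7] y:[53/3,19] z:[68/3,71/3] -> miss, prune
    N21 x:[3,7] y:[17,52/3] z:[70/3,24] -> miss, prune

Summary -> nodes [0, 2, 5, 7, 12, 14, 15, 23, 4, 6, 20, 21]; box-tests=12; leaf-entries=1; first=P5

== RESULT ==
12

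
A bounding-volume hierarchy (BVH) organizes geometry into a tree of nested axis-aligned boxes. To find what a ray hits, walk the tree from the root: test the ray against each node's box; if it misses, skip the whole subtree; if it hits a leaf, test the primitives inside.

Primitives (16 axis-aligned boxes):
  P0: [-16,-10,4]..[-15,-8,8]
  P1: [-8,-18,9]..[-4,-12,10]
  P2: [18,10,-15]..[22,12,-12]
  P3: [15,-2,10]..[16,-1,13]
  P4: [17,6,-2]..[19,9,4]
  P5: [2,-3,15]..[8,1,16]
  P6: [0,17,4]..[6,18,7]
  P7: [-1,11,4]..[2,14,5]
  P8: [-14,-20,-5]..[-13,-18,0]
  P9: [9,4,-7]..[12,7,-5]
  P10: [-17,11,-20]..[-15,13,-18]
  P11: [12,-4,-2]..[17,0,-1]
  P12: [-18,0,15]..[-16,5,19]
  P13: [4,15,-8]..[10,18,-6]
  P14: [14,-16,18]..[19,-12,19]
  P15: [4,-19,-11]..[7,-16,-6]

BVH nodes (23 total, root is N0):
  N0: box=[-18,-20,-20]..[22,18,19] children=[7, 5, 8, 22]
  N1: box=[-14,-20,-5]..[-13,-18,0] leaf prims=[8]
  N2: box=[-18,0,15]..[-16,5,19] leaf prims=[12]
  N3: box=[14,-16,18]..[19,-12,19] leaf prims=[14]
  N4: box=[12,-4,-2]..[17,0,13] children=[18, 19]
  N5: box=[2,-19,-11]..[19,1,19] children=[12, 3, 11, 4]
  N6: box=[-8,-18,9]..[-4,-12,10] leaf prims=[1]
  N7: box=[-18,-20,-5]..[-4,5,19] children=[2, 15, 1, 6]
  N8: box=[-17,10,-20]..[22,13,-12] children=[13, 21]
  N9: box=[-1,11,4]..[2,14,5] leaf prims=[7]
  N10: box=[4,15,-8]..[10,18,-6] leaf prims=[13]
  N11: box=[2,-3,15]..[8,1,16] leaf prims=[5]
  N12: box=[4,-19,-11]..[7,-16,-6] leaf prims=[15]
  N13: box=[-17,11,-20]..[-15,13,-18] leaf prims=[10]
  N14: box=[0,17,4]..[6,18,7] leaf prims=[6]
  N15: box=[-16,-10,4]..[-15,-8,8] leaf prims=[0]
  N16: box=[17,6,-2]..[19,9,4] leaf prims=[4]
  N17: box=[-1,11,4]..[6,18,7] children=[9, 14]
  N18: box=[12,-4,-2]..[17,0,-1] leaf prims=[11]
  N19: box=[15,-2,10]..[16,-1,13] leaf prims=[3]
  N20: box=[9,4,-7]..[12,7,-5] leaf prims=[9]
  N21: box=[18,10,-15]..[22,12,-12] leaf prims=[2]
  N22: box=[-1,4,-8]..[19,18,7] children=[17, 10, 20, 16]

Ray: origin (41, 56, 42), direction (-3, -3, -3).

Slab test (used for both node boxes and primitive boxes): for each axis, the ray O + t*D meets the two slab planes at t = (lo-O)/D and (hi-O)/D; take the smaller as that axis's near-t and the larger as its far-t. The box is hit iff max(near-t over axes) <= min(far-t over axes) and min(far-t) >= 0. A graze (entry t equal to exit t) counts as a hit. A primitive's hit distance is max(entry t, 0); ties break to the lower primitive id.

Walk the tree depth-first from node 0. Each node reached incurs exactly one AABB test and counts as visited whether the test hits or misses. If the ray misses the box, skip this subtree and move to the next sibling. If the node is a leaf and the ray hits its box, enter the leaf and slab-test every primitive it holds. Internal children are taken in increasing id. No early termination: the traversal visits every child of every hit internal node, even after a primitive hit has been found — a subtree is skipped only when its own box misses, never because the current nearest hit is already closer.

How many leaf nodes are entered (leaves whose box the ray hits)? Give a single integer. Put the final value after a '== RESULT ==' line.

Traverse from the root:
N0 x:[19/3,59/3] y:[38/3,76/3] z:[23/3,62/3] -> hit [38/3,59/3], descend [5, 7, 8, 22]
  N5 x:[22/3,13] y:[55/3,25] z:[23/3,53/3] -> miss, prune
  N7 x:[15,59/3] y:[17,76/3] z:[23/3,47/3] -> miss, prune
  N8 x:[19/3,58/3] y:[43/3,46/3] z:[18,62/3] -> miss, prune
  N22 x:[22/3,14] y:[38/3,52/3] z:[35/3,50/3] -> hit [38/3,14], descend [10, 16, 17, 20]
    N10 x:[31/3,37/3] y:[38/3,41/3] z:[16,50/3] -> miss, prune
    N16 x:[22/3,8] y:[47/3,50/3] z:[38/3,44/3] -> miss, prune
    N17 x:[35/3,14] y:[38/3,15] z:[35/3,38/3] -> hit [38/3,38/3], descend [9, 14]
      N9 x:[13,14] y:[14,15] z:[37/3,38/3] -> miss, prune
      N14 x:[35/3,41/3] y:[38/3,13] z:[35/3,38/3] -> hit [38/3,38/3] leaf, test {P6@t=38/3}
    N20 x:[29/3,32/3] y:[49/3,52/3] z:[47/3,49/3] -> miss, prune

Visited [0, 5, 7, 8, 22, 10, 16, 17, 9, 14, 20]. Tests: 11 box, 1 leaf. Nearest: P6.

== RESULT ==
1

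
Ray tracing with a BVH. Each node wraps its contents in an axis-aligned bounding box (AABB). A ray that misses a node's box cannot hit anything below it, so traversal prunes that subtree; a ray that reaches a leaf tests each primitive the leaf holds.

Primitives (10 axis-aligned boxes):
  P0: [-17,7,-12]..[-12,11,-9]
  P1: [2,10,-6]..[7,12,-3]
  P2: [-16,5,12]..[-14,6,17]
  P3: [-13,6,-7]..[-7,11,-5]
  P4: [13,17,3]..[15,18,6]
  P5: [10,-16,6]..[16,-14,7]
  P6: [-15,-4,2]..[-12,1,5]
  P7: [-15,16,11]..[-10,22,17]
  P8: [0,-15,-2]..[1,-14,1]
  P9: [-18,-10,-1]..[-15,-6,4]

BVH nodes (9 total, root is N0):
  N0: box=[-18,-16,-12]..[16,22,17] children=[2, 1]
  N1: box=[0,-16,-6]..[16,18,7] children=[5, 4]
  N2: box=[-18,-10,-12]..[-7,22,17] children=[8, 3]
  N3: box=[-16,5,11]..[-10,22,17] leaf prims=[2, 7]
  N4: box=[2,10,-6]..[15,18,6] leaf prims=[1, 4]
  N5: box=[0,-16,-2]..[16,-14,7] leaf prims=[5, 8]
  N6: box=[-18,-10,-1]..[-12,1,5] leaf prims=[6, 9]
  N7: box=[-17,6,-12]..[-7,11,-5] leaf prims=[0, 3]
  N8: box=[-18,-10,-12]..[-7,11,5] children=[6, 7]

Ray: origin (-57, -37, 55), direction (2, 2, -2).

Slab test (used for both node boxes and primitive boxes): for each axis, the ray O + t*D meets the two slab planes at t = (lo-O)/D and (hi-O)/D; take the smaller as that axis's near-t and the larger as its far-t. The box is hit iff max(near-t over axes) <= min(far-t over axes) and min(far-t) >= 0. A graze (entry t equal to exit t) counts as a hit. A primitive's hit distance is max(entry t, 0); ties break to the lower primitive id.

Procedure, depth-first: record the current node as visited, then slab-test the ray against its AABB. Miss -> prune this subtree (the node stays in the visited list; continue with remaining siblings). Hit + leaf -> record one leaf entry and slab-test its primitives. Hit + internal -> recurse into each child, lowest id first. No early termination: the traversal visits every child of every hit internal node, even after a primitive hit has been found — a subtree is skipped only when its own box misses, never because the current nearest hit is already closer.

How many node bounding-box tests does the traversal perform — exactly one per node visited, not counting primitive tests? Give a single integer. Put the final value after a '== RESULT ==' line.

Traverse from the root:
N0 x:[39/2,73/2] y:[21/2,59/2] z:[19,67/2] -> hit [39/2,59/2], descend [1, 2]
  N1 x:[57/2,73/2] y:[21/2,55/2] z:[24,61/2] -> miss, prune
  N2 x:[39/2,25] y:[27/2,59/2] z:[19,67/2] -> hit [39/2,25], descend [3, 8]
    N3 x:[41/2,47/2] y:[21,59/2] z:[19,22] -> hit [21,22] leaf, test {P2@t=21, P7(miss)}
    N8 x:[39/2,25] y:[27/2,24] z:[25,67/2] -> miss, prune

order=[0, 1, 2, 3, 8]  |boxes|=5  |leaves|=1  hit=P2

== RESULT ==
5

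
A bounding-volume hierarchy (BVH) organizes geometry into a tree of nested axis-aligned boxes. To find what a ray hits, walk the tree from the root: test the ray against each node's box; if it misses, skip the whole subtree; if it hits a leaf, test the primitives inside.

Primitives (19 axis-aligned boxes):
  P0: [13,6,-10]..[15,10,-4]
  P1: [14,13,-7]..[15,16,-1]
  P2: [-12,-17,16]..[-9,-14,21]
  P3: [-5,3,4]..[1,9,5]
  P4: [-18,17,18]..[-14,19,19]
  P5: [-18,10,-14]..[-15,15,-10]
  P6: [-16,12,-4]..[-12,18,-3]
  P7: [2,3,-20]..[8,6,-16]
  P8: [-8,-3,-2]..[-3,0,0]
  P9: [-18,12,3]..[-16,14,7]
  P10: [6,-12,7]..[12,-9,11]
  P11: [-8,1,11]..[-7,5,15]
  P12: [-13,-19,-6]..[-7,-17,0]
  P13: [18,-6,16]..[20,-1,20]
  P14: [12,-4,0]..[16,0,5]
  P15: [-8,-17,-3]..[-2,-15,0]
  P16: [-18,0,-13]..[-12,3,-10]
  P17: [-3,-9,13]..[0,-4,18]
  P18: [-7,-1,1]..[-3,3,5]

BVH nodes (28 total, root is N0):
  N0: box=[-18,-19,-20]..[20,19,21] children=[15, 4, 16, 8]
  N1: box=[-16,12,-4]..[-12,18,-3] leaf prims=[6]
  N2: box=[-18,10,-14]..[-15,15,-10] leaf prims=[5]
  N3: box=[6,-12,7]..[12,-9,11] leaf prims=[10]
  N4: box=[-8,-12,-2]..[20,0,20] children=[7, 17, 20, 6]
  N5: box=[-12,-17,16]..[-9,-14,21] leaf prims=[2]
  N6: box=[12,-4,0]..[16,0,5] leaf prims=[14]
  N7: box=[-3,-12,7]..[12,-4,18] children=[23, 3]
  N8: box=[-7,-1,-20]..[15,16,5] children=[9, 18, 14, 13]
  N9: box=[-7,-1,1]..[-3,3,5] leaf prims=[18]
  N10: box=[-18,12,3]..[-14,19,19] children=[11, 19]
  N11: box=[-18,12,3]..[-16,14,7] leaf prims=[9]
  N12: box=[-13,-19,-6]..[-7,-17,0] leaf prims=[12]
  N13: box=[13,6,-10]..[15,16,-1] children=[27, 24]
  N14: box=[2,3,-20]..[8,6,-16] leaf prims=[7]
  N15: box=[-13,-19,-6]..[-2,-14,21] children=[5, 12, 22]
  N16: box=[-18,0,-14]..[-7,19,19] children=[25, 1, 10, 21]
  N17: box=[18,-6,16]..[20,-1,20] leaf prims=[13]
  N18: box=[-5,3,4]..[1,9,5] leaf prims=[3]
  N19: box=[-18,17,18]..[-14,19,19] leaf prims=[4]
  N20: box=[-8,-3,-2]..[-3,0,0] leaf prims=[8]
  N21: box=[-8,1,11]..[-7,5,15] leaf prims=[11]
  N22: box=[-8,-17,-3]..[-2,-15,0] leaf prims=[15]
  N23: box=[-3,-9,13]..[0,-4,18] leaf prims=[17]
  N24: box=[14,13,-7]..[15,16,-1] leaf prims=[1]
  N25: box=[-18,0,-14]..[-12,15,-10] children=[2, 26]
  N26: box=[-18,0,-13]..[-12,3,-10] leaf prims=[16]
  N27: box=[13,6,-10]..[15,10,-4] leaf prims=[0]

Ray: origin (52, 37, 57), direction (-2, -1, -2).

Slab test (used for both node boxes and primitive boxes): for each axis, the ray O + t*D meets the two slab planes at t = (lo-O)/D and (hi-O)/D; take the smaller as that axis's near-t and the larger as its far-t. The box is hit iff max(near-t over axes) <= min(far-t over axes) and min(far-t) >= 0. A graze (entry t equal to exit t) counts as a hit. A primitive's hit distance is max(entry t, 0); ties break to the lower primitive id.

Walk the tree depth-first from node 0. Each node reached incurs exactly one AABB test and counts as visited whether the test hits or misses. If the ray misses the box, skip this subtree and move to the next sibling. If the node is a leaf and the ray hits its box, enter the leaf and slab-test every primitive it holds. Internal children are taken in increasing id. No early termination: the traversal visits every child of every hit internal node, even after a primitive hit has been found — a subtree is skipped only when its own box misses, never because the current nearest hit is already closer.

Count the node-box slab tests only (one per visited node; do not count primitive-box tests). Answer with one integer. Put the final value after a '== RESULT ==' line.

Walk:
N0 x:[16,35] y:[18,56] z:[18,77/2] -> hit [18,35], descend [4, 8, 15, 16]
  N4 x:[16,30] y:[37,49] z:[37/2,59/2] -> miss, prune
  N8 x:[37/2,59/2] y:[21,38] z:[26,77/2] -> hit [26,59/2], descend [9, 13, 14, 18]
    N9 x:[55/2,59/2] y:[34,38] z:[26,28] -> miss, prune
    N13 x:[37/2,39/2] y:[21,31] z:[29,67/2] -> miss, prune
    N14 x:[22,25] y:[31,34] z:[73/2,77/2] -> miss, prune
    N18 x:[51/2,57/2] y:[28,34] z:[26,53/2] -> miss, prune
  N15 x:[27,65/2] y:[51,56] z:[18,63/2] -> miss, prune
  N16 x:[59/2,35] y:[18,37] z:[19,71/2] -> hit [59/2,35], descend [1, 10, 21, 25]
    N1 x:[32,34] y:[19,25] z:[30,61/2] -> miss, prune
    N10 x:[33,35] y:[18,25] z:[19,27] -> miss, prune
    N21 x:[59/2,30] y:[32,36] z:[21,23] -> miss, prune
    N25 x:[32,35] y:[22,37] z:[67/2,71/2] -> hit [67/2,35], descend [2, 26]
      N2 x:[67/2,35] y:[22,27] z:[67/2,71/2] -> miss, prune
      N26 x:[32,35] y:[34,37] z:[67/2,35] -> hit [34,35] leaf, test {P16@t=34}

15 AABB tests over nodes [0, 4, 8, 9, 13, 14, 18, 15, 16, 1, 10, 21, 25, 2, 26]; 1 leaf entered; closest P16.

== RESULT ==
15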